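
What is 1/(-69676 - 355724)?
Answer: -1/425400 ≈ -2.3507e-6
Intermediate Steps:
1/(-69676 - 355724) = 1/(-425400) = -1/425400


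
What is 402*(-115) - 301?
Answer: -46531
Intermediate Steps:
402*(-115) - 301 = -46230 - 301 = -46531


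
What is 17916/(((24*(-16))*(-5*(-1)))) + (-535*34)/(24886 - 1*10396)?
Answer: -2454397/231840 ≈ -10.587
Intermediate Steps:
17916/(((24*(-16))*(-5*(-1)))) + (-535*34)/(24886 - 1*10396) = 17916/((-384*5)) - 18190/(24886 - 10396) = 17916/(-1920) - 18190/14490 = 17916*(-1/1920) - 18190*1/14490 = -1493/160 - 1819/1449 = -2454397/231840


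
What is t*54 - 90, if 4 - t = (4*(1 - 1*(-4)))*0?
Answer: 126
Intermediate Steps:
t = 4 (t = 4 - 4*(1 - 1*(-4))*0 = 4 - 4*(1 + 4)*0 = 4 - 4*5*0 = 4 - 20*0 = 4 - 1*0 = 4 + 0 = 4)
t*54 - 90 = 4*54 - 90 = 216 - 90 = 126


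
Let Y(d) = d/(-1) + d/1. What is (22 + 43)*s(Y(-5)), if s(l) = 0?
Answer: 0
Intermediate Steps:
Y(d) = 0 (Y(d) = d*(-1) + d*1 = -d + d = 0)
(22 + 43)*s(Y(-5)) = (22 + 43)*0 = 65*0 = 0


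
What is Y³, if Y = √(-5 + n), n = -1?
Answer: -6*I*√6 ≈ -14.697*I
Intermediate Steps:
Y = I*√6 (Y = √(-5 - 1) = √(-6) = I*√6 ≈ 2.4495*I)
Y³ = (I*√6)³ = -6*I*√6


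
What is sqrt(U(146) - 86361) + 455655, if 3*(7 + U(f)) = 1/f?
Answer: 455655 + I*sqrt(16569182154)/438 ≈ 4.5566e+5 + 293.88*I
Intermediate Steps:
U(f) = -7 + 1/(3*f)
sqrt(U(146) - 86361) + 455655 = sqrt((-7 + (1/3)/146) - 86361) + 455655 = sqrt((-7 + (1/3)*(1/146)) - 86361) + 455655 = sqrt((-7 + 1/438) - 86361) + 455655 = sqrt(-3065/438 - 86361) + 455655 = sqrt(-37829183/438) + 455655 = I*sqrt(16569182154)/438 + 455655 = 455655 + I*sqrt(16569182154)/438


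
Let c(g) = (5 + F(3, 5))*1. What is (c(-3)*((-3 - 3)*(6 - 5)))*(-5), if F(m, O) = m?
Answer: 240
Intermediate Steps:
c(g) = 8 (c(g) = (5 + 3)*1 = 8*1 = 8)
(c(-3)*((-3 - 3)*(6 - 5)))*(-5) = (8*((-3 - 3)*(6 - 5)))*(-5) = (8*(-6*1))*(-5) = (8*(-6))*(-5) = -48*(-5) = 240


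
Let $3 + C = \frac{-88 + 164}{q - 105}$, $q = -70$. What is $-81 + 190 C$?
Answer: $- \frac{25673}{35} \approx -733.51$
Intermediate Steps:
$C = - \frac{601}{175}$ ($C = -3 + \frac{-88 + 164}{-70 - 105} = -3 + \frac{76}{-175} = -3 + 76 \left(- \frac{1}{175}\right) = -3 - \frac{76}{175} = - \frac{601}{175} \approx -3.4343$)
$-81 + 190 C = -81 + 190 \left(- \frac{601}{175}\right) = -81 - \frac{22838}{35} = - \frac{25673}{35}$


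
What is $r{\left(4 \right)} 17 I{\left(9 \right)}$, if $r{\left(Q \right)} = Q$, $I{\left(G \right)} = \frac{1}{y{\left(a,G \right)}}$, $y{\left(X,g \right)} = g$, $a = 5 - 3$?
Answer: $\frac{68}{9} \approx 7.5556$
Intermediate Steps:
$a = 2$
$I{\left(G \right)} = \frac{1}{G}$
$r{\left(4 \right)} 17 I{\left(9 \right)} = \frac{4 \cdot 17}{9} = 68 \cdot \frac{1}{9} = \frac{68}{9}$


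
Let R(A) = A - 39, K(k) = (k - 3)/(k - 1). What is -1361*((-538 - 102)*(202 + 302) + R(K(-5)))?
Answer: 1317166273/3 ≈ 4.3906e+8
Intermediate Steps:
K(k) = (-3 + k)/(-1 + k)
R(A) = -39 + A
-1361*((-538 - 102)*(202 + 302) + R(K(-5))) = -1361*((-538 - 102)*(202 + 302) + (-39 + (-3 - 5)/(-1 - 5))) = -1361*(-640*504 + (-39 - 8/(-6))) = -1361*(-322560 + (-39 - ⅙*(-8))) = -1361*(-322560 + (-39 + 4/3)) = -1361*(-322560 - 113/3) = -1361*(-967793/3) = 1317166273/3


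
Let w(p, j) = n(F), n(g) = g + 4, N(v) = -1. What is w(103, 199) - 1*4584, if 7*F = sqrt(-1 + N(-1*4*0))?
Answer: -4580 + I*sqrt(2)/7 ≈ -4580.0 + 0.20203*I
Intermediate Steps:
F = I*sqrt(2)/7 (F = sqrt(-1 - 1)/7 = sqrt(-2)/7 = (I*sqrt(2))/7 = I*sqrt(2)/7 ≈ 0.20203*I)
n(g) = 4 + g
w(p, j) = 4 + I*sqrt(2)/7
w(103, 199) - 1*4584 = (4 + I*sqrt(2)/7) - 1*4584 = (4 + I*sqrt(2)/7) - 4584 = -4580 + I*sqrt(2)/7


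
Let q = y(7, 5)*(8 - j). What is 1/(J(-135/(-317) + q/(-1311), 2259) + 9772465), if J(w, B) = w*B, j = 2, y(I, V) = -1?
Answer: 138529/1353904505896 ≈ 1.0232e-7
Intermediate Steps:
q = -6 (q = -(8 - 1*2) = -(8 - 2) = -1*6 = -6)
J(w, B) = B*w
1/(J(-135/(-317) + q/(-1311), 2259) + 9772465) = 1/(2259*(-135/(-317) - 6/(-1311)) + 9772465) = 1/(2259*(-135*(-1/317) - 6*(-1/1311)) + 9772465) = 1/(2259*(135/317 + 2/437) + 9772465) = 1/(2259*(59629/138529) + 9772465) = 1/(134701911/138529 + 9772465) = 1/(1353904505896/138529) = 138529/1353904505896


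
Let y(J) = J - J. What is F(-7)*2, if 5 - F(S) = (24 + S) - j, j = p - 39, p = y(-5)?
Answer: -102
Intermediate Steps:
y(J) = 0
p = 0
j = -39 (j = 0 - 39 = -39)
F(S) = -58 - S (F(S) = 5 - ((24 + S) - 1*(-39)) = 5 - ((24 + S) + 39) = 5 - (63 + S) = 5 + (-63 - S) = -58 - S)
F(-7)*2 = (-58 - 1*(-7))*2 = (-58 + 7)*2 = -51*2 = -102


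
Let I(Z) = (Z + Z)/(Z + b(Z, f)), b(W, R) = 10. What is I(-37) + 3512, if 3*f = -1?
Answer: 94898/27 ≈ 3514.7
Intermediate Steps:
f = -⅓ (f = (⅓)*(-1) = -⅓ ≈ -0.33333)
I(Z) = 2*Z/(10 + Z) (I(Z) = (Z + Z)/(Z + 10) = (2*Z)/(10 + Z) = 2*Z/(10 + Z))
I(-37) + 3512 = 2*(-37)/(10 - 37) + 3512 = 2*(-37)/(-27) + 3512 = 2*(-37)*(-1/27) + 3512 = 74/27 + 3512 = 94898/27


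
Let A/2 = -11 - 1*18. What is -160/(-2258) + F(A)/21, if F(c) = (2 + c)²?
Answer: 506032/3387 ≈ 149.40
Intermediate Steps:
A = -58 (A = 2*(-11 - 1*18) = 2*(-11 - 18) = 2*(-29) = -58)
-160/(-2258) + F(A)/21 = -160/(-2258) + (2 - 58)²/21 = -160*(-1/2258) + (-56)²*(1/21) = 80/1129 + 3136*(1/21) = 80/1129 + 448/3 = 506032/3387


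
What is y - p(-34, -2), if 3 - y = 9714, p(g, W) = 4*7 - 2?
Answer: -9737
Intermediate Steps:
p(g, W) = 26 (p(g, W) = 28 - 2 = 26)
y = -9711 (y = 3 - 1*9714 = 3 - 9714 = -9711)
y - p(-34, -2) = -9711 - 1*26 = -9711 - 26 = -9737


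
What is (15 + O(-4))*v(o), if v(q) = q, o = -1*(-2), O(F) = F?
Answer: 22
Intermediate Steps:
o = 2
(15 + O(-4))*v(o) = (15 - 4)*2 = 11*2 = 22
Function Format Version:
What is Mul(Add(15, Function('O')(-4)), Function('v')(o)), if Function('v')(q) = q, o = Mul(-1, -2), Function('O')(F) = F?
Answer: 22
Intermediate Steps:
o = 2
Mul(Add(15, Function('O')(-4)), Function('v')(o)) = Mul(Add(15, -4), 2) = Mul(11, 2) = 22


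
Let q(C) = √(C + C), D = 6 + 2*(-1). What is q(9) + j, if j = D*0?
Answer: 3*√2 ≈ 4.2426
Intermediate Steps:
D = 4 (D = 6 - 2 = 4)
q(C) = √2*√C (q(C) = √(2*C) = √2*√C)
j = 0 (j = 4*0 = 0)
q(9) + j = √2*√9 + 0 = √2*3 + 0 = 3*√2 + 0 = 3*√2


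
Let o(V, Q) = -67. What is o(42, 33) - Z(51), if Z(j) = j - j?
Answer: -67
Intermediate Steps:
Z(j) = 0
o(42, 33) - Z(51) = -67 - 1*0 = -67 + 0 = -67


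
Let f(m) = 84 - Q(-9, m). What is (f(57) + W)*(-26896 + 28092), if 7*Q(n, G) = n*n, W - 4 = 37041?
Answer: 310747112/7 ≈ 4.4392e+7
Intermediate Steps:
W = 37045 (W = 4 + 37041 = 37045)
Q(n, G) = n**2/7 (Q(n, G) = (n*n)/7 = n**2/7)
f(m) = 507/7 (f(m) = 84 - (-9)**2/7 = 84 - 81/7 = 507/7)
(f(57) + W)*(-26896 + 28092) = (507/7 + 37045)*(-26896 + 28092) = (259822/7)*1196 = 310747112/7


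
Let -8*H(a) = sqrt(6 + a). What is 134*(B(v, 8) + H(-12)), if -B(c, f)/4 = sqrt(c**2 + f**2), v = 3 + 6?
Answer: -536*sqrt(145) - 67*I*sqrt(6)/4 ≈ -6454.3 - 41.029*I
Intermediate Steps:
v = 9
B(c, f) = -4*sqrt(c**2 + f**2)
H(a) = -sqrt(6 + a)/8
134*(B(v, 8) + H(-12)) = 134*(-4*sqrt(9**2 + 8**2) - sqrt(6 - 12)/8) = 134*(-4*sqrt(81 + 64) - I*sqrt(6)/8) = 134*(-4*sqrt(145) - I*sqrt(6)/8) = -536*sqrt(145) - 67*I*sqrt(6)/4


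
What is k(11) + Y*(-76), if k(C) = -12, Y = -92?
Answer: 6980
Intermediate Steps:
k(11) + Y*(-76) = -12 - 92*(-76) = -12 + 6992 = 6980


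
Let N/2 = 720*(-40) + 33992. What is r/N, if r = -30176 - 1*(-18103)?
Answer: -12073/10384 ≈ -1.1627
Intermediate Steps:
N = 10384 (N = 2*(720*(-40) + 33992) = 2*(-28800 + 33992) = 2*5192 = 10384)
r = -12073 (r = -30176 + 18103 = -12073)
r/N = -12073/10384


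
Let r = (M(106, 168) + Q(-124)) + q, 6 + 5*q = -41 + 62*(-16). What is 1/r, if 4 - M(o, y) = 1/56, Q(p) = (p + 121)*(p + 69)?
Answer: -280/10869 ≈ -0.025761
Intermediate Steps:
Q(p) = (69 + p)*(121 + p) (Q(p) = (121 + p)*(69 + p) = (69 + p)*(121 + p))
M(o, y) = 223/56 (M(o, y) = 4 - 1/56 = 223/56)
q = -1039/5 (q = -6/5 + (-41 + 62*(-16))/5 = -6/5 + (-41 - 992)/5 = -6/5 + (⅕)*(-1033) = -6/5 - 1033/5 = -1039/5 ≈ -207.80)
r = -10869/280 (r = (223/56 + (8349 + (-124)² + 190*(-124))) - 1039/5 = (223/56 + (8349 + 15376 - 23560)) - 1039/5 = (223/56 + 165) - 1039/5 = 9463/56 - 1039/5 = -10869/280 ≈ -38.818)
1/r = 1/(-10869/280) = -280/10869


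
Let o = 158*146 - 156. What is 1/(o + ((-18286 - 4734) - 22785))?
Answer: -1/22893 ≈ -4.3681e-5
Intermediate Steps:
o = 22912 (o = 23068 - 156 = 22912)
1/(o + ((-18286 - 4734) - 22785)) = 1/(22912 + ((-18286 - 4734) - 22785)) = 1/(22912 + (-23020 - 22785)) = 1/(22912 - 45805) = 1/(-22893) = -1/22893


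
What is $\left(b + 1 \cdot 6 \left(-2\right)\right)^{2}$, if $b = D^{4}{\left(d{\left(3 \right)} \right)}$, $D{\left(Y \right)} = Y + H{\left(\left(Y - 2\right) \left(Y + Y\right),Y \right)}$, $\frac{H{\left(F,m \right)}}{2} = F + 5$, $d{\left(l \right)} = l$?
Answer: $152578515769$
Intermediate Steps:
$H{\left(F,m \right)} = 10 + 2 F$ ($H{\left(F,m \right)} = 2 \left(F + 5\right) = 2 \left(5 + F\right) = 10 + 2 F$)
$D{\left(Y \right)} = 10 + Y + 4 Y \left(-2 + Y\right)$ ($D{\left(Y \right)} = Y + \left(10 + 2 \left(Y - 2\right) \left(Y + Y\right)\right) = Y + \left(10 + 2 \left(-2 + Y\right) 2 Y\right) = Y + \left(10 + 2 \cdot 2 Y \left(-2 + Y\right)\right) = Y + \left(10 + 4 Y \left(-2 + Y\right)\right) = 10 + Y + 4 Y \left(-2 + Y\right)$)
$b = 390625$ ($b = \left(10 + 3 + 4 \cdot 3 \left(-2 + 3\right)\right)^{4} = \left(10 + 3 + 4 \cdot 3 \cdot 1\right)^{4} = \left(10 + 3 + 12\right)^{4} = 25^{4} = 390625$)
$\left(b + 1 \cdot 6 \left(-2\right)\right)^{2} = \left(390625 + 1 \cdot 6 \left(-2\right)\right)^{2} = \left(390625 + 6 \left(-2\right)\right)^{2} = \left(390625 - 12\right)^{2} = 390613^{2} = 152578515769$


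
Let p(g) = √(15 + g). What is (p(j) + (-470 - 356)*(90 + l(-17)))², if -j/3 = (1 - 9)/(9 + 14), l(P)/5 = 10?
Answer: 307570021169/23 - 693840*√943/23 ≈ 1.3372e+10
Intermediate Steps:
l(P) = 50 (l(P) = 5*10 = 50)
j = 24/23 (j = -3*(1 - 9)/(9 + 14) = -(-24)/23 = -3*(-8/23) = 24/23 ≈ 1.0435)
(p(j) + (-470 - 356)*(90 + l(-17)))² = (√(15 + 24/23) + (-470 - 356)*(90 + 50))² = (√(369/23) - 826*140)² = (3*√943/23 - 115640)² = (-115640 + 3*√943/23)²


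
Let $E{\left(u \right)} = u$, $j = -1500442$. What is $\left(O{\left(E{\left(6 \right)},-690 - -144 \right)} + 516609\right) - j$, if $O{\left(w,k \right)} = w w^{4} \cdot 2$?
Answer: $2032603$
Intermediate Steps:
$O{\left(w,k \right)} = 2 w^{5}$ ($O{\left(w,k \right)} = w^{5} \cdot 2 = 2 w^{5}$)
$\left(O{\left(E{\left(6 \right)},-690 - -144 \right)} + 516609\right) - j = \left(2 \cdot 6^{5} + 516609\right) - -1500442 = \left(2 \cdot 7776 + 516609\right) + 1500442 = \left(15552 + 516609\right) + 1500442 = 532161 + 1500442 = 2032603$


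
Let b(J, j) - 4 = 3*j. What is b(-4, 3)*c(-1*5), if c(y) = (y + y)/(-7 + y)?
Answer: 65/6 ≈ 10.833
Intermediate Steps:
c(y) = 2*y/(-7 + y) (c(y) = (2*y)/(-7 + y) = 2*y/(-7 + y))
b(J, j) = 4 + 3*j
b(-4, 3)*c(-1*5) = (4 + 3*3)*(2*(-1*5)/(-7 - 1*5)) = (4 + 9)*(2*(-5)/(-7 - 5)) = 13*(2*(-5)/(-12)) = 13*(2*(-5)*(-1/12)) = 13*(5/6) = 65/6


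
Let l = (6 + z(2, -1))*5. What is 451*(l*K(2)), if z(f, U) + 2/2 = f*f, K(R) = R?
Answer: 40590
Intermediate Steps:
z(f, U) = -1 + f² (z(f, U) = -1 + f*f = -1 + f²)
l = 45 (l = (6 + (-1 + 2²))*5 = (6 + (-1 + 4))*5 = (6 + 3)*5 = 9*5 = 45)
451*(l*K(2)) = 451*(45*2) = 451*90 = 40590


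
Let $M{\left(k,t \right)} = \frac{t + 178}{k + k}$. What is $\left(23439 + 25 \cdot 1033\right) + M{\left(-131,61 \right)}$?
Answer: $\frac{12906929}{262} \approx 49263.0$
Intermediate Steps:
$M{\left(k,t \right)} = \frac{178 + t}{2 k}$
$\left(23439 + 25 \cdot 1033\right) + M{\left(-131,61 \right)} = \left(23439 + 25 \cdot 1033\right) + \frac{178 + 61}{2 \left(-131\right)} = \left(23439 + 25825\right) + \frac{1}{2} \left(- \frac{1}{131}\right) 239 = 49264 - \frac{239}{262} = \frac{12906929}{262}$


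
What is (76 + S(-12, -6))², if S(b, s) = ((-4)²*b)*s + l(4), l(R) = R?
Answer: 1517824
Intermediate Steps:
S(b, s) = 4 + 16*b*s (S(b, s) = ((-4)²*b)*s + 4 = (16*b)*s + 4 = 16*b*s + 4 = 4 + 16*b*s)
(76 + S(-12, -6))² = (76 + (4 + 16*(-12)*(-6)))² = (76 + (4 + 1152))² = (76 + 1156)² = 1232² = 1517824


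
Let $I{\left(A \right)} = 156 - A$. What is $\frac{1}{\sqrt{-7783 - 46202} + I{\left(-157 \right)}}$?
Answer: $\frac{313}{151954} - \frac{i \sqrt{53985}}{151954} \approx 0.0020598 - 0.0015291 i$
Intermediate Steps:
$\frac{1}{\sqrt{-7783 - 46202} + I{\left(-157 \right)}} = \frac{1}{\sqrt{-7783 - 46202} + \left(156 - -157\right)} = \frac{1}{\sqrt{-53985} + \left(156 + 157\right)} = \frac{1}{i \sqrt{53985} + 313} = \frac{1}{313 + i \sqrt{53985}}$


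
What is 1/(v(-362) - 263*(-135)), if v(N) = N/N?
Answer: 1/35506 ≈ 2.8164e-5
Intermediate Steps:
v(N) = 1
1/(v(-362) - 263*(-135)) = 1/(1 - 263*(-135)) = 1/(1 - 1*(-35505)) = 1/(1 + 35505) = 1/35506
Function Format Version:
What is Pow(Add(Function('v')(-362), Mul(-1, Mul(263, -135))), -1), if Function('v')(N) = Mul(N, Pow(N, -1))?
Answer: Rational(1, 35506) ≈ 2.8164e-5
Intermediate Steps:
Function('v')(N) = 1
Pow(Add(Function('v')(-362), Mul(-1, Mul(263, -135))), -1) = Pow(Add(1, Mul(-1, Mul(263, -135))), -1) = Pow(Add(1, Mul(-1, -35505)), -1) = Pow(Add(1, 35505), -1) = Pow(35506, -1) = Rational(1, 35506)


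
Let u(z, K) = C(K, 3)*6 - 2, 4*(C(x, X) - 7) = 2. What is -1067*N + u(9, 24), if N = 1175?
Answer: -1253682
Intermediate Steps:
C(x, X) = 15/2 (C(x, X) = 7 + (¼)*2 = 7 + ½ = 15/2)
u(z, K) = 43 (u(z, K) = (15/2)*6 - 2 = 45 - 2 = 43)
-1067*N + u(9, 24) = -1067*1175 + 43 = -1253725 + 43 = -1253682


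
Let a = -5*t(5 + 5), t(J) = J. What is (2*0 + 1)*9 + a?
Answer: -41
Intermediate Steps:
a = -50 (a = -5*(5 + 5) = -5*10 = -50)
(2*0 + 1)*9 + a = (2*0 + 1)*9 - 50 = (0 + 1)*9 - 50 = 1*9 - 50 = 9 - 50 = -41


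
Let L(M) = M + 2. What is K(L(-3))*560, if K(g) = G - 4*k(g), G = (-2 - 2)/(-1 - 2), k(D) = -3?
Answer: 22400/3 ≈ 7466.7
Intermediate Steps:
G = 4/3 (G = -4/(-3) = -4*(-⅓) = 4/3 ≈ 1.3333)
L(M) = 2 + M
K(g) = 40/3 (K(g) = 4/3 - 4*(-3) = 4/3 + 12 = 40/3)
K(L(-3))*560 = (40/3)*560 = 22400/3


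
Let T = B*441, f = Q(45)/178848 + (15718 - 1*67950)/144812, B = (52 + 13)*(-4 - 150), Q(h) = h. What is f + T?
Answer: -3175841658598121/719426016 ≈ -4.4144e+6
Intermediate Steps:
B = -10010 (B = 65*(-154) = -10010)
f = -259307561/719426016 (f = 45/178848 + (15718 - 1*67950)/144812 = 45*(1/178848) + (15718 - 67950)*(1/144812) = 5/19872 - 52232*1/144812 = 5/19872 - 13058/36203 = -259307561/719426016 ≈ -0.36044)
T = -4414410 (T = -10010*441 = -4414410)
f + T = -259307561/719426016 - 4414410 = -3175841658598121/719426016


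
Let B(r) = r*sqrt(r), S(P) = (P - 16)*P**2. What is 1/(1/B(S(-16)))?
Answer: -524288*I*sqrt(2) ≈ -7.4146e+5*I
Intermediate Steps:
S(P) = P**2*(-16 + P) (S(P) = (-16 + P)*P**2 = P**2*(-16 + P))
B(r) = r**(3/2)
1/(1/B(S(-16))) = 1/(1/(((-16)**2*(-16 - 16))**(3/2))) = 1/(1/((256*(-32))**(3/2))) = 1/(1/((-8192)**(3/2))) = 1/(1/(-524288*I*sqrt(2))) = 1/(I*sqrt(2)/1048576) = -524288*I*sqrt(2)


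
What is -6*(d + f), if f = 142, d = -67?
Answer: -450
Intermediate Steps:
-6*(d + f) = -6*(-67 + 142) = -6*75 = -450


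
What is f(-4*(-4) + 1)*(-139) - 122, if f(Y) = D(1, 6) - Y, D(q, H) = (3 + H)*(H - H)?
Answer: 2241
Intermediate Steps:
D(q, H) = 0 (D(q, H) = (3 + H)*0 = 0)
f(Y) = -Y (f(Y) = 0 - Y = -Y)
f(-4*(-4) + 1)*(-139) - 122 = -(-4*(-4) + 1)*(-139) - 122 = -(16 + 1)*(-139) - 122 = -1*17*(-139) - 122 = -17*(-139) - 122 = 2363 - 122 = 2241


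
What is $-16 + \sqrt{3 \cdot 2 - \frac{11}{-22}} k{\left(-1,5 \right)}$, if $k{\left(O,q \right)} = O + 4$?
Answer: $-16 + \frac{3 \sqrt{26}}{2} \approx -8.3515$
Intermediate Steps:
$k{\left(O,q \right)} = 4 + O$
$-16 + \sqrt{3 \cdot 2 - \frac{11}{-22}} k{\left(-1,5 \right)} = -16 + \sqrt{3 \cdot 2 - \frac{11}{-22}} \left(4 - 1\right) = -16 + \sqrt{6 - - \frac{1}{2}} \cdot 3 = -16 + \sqrt{6 + \frac{1}{2}} \cdot 3 = -16 + \sqrt{\frac{13}{2}} \cdot 3 = -16 + \frac{\sqrt{26}}{2} \cdot 3 = -16 + \frac{3 \sqrt{26}}{2}$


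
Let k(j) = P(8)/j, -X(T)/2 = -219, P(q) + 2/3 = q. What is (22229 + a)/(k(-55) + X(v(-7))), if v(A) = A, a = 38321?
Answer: 454125/3284 ≈ 138.28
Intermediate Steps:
P(q) = -⅔ + q
X(T) = 438 (X(T) = -2*(-219) = 438)
k(j) = 22/(3*j) (k(j) = (-⅔ + 8)/j = 22/(3*j))
(22229 + a)/(k(-55) + X(v(-7))) = (22229 + 38321)/((22/3)/(-55) + 438) = 60550/((22/3)*(-1/55) + 438) = 60550/(-2/15 + 438) = 60550/(6568/15) = 60550*(15/6568) = 454125/3284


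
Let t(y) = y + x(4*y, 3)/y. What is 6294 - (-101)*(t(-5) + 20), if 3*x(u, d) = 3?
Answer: 38944/5 ≈ 7788.8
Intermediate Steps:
x(u, d) = 1 (x(u, d) = (⅓)*3 = 1)
t(y) = y + 1/y
6294 - (-101)*(t(-5) + 20) = 6294 - (-101)*((-5 + 1/(-5)) + 20) = 6294 - (-101)*((-5 - ⅕) + 20) = 6294 - (-101)*(-26/5 + 20) = 6294 - (-101)*74/5 = 6294 - 1*(-7474/5) = 6294 + 7474/5 = 38944/5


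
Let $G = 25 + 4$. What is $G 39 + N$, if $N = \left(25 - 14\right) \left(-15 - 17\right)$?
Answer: $779$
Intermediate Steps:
$G = 29$
$N = -352$ ($N = 11 \left(-32\right) = -352$)
$G 39 + N = 29 \cdot 39 - 352 = 1131 - 352 = 779$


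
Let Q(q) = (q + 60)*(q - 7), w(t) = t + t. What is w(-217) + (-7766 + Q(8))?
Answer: -8132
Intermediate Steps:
w(t) = 2*t
Q(q) = (-7 + q)*(60 + q) (Q(q) = (60 + q)*(-7 + q) = (-7 + q)*(60 + q))
w(-217) + (-7766 + Q(8)) = 2*(-217) + (-7766 + (-420 + 8**2 + 53*8)) = -434 + (-7766 + (-420 + 64 + 424)) = -434 + (-7766 + 68) = -434 - 7698 = -8132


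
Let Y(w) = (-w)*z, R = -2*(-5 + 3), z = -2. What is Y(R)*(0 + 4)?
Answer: 32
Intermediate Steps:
R = 4 (R = -2*(-2) = 4)
Y(w) = 2*w (Y(w) = -w*(-2) = 2*w)
Y(R)*(0 + 4) = (2*4)*(0 + 4) = 8*4 = 32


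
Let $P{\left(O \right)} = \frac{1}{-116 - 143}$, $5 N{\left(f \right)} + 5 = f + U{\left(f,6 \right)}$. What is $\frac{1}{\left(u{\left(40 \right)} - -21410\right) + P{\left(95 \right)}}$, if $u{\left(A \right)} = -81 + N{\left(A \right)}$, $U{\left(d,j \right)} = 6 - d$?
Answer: $\frac{1295}{27621309} \approx 4.6884 \cdot 10^{-5}$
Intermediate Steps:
$N{\left(f \right)} = \frac{1}{5}$ ($N{\left(f \right)} = -1 + \frac{f - \left(-6 + f\right)}{5} = -1 + \frac{1}{5} \cdot 6 = -1 + \frac{6}{5} = \frac{1}{5}$)
$P{\left(O \right)} = - \frac{1}{259}$ ($P{\left(O \right)} = \frac{1}{-259} = - \frac{1}{259}$)
$u{\left(A \right)} = - \frac{404}{5}$ ($u{\left(A \right)} = -81 + \frac{1}{5} = - \frac{404}{5}$)
$\frac{1}{\left(u{\left(40 \right)} - -21410\right) + P{\left(95 \right)}} = \frac{1}{\left(- \frac{404}{5} - -21410\right) - \frac{1}{259}} = \frac{1}{\left(- \frac{404}{5} + 21410\right) - \frac{1}{259}} = \frac{1}{\frac{106646}{5} - \frac{1}{259}} = \frac{1}{\frac{27621309}{1295}} = \frac{1295}{27621309}$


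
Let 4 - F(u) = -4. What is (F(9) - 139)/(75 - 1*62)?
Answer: -131/13 ≈ -10.077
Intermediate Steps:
F(u) = 8 (F(u) = 4 - 1*(-4) = 4 + 4 = 8)
(F(9) - 139)/(75 - 1*62) = (8 - 139)/(75 - 1*62) = -131/(75 - 62) = -131/13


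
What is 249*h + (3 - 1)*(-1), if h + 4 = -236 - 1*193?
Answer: -107819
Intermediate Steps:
h = -433 (h = -4 + (-236 - 1*193) = -4 + (-236 - 193) = -4 - 429 = -433)
249*h + (3 - 1)*(-1) = 249*(-433) + (3 - 1)*(-1) = -107817 + 2*(-1) = -107817 - 2 = -107819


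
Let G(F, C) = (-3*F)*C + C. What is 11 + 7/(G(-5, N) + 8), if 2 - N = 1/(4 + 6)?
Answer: 2147/192 ≈ 11.182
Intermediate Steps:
N = 19/10 (N = 2 - 1/(4 + 6) = 2 - 1/10 = 19/10 ≈ 1.9000)
G(F, C) = C - 3*C*F (G(F, C) = -3*C*F + C = C - 3*C*F)
11 + 7/(G(-5, N) + 8) = 11 + 7/(19*(1 - 3*(-5))/10 + 8) = 11 + 7/(19*(1 + 15)/10 + 8) = 11 + 7/((19/10)*16 + 8) = 11 + 7/(152/5 + 8) = 11 + 7/(192/5) = 11 + (5/192)*7 = 11 + 35/192 = 2147/192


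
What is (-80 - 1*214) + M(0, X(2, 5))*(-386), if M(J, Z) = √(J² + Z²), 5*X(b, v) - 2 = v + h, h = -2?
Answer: -680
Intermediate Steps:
X(b, v) = v/5 (X(b, v) = ⅖ + (v - 2)/5 = ⅖ + (-2 + v)/5 = ⅖ + (-⅖ + v/5) = v/5)
(-80 - 1*214) + M(0, X(2, 5))*(-386) = (-80 - 1*214) + √(0² + ((⅕)*5)²)*(-386) = (-80 - 214) + √(0 + 1²)*(-386) = -294 + √(0 + 1)*(-386) = -294 + √1*(-386) = -294 + 1*(-386) = -294 - 386 = -680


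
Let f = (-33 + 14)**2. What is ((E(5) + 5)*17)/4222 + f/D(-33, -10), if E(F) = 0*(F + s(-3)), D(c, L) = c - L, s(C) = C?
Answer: -1522187/97106 ≈ -15.676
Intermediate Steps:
E(F) = 0 (E(F) = 0*(F - 3) = 0*(-3 + F) = 0)
f = 361 (f = (-19)**2 = 361)
((E(5) + 5)*17)/4222 + f/D(-33, -10) = ((0 + 5)*17)/4222 + 361/(-33 - 1*(-10)) = (5*17)*(1/4222) + 361/(-33 + 10) = 85*(1/4222) + 361/(-23) = 85/4222 + 361*(-1/23) = 85/4222 - 361/23 = -1522187/97106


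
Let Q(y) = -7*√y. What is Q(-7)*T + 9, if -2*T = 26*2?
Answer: 9 + 182*I*√7 ≈ 9.0 + 481.53*I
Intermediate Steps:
T = -26 (T = -13*2 = -½*52 = -26)
Q(-7)*T + 9 = -7*I*√7*(-26) + 9 = 182*I*√7 + 9 = 9 + 182*I*√7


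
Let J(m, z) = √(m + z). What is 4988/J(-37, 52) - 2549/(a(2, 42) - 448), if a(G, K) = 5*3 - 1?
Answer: 2549/434 + 4988*√15/15 ≈ 1293.8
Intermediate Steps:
a(G, K) = 14 (a(G, K) = 15 - 1 = 14)
4988/J(-37, 52) - 2549/(a(2, 42) - 448) = 4988/(√(-37 + 52)) - 2549/(14 - 448) = 4988/(√15) - 2549/(-434) = 4988*(√15/15) - 2549*(-1/434) = 4988*√15/15 + 2549/434 = 2549/434 + 4988*√15/15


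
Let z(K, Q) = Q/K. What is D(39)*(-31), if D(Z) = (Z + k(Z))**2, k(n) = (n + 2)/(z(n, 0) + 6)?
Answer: -2344375/36 ≈ -65122.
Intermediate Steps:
k(n) = 1/3 + n/6 (k(n) = (n + 2)/(0/n + 6) = (2 + n)/(0 + 6) = (2 + n)/6 = (2 + n)*(1/6) = 1/3 + n/6)
D(Z) = (1/3 + 7*Z/6)**2 (D(Z) = (Z + (1/3 + Z/6))**2 = (1/3 + 7*Z/6)**2)
D(39)*(-31) = ((2 + 7*39)**2/36)*(-31) = ((2 + 273)**2/36)*(-31) = ((1/36)*275**2)*(-31) = ((1/36)*75625)*(-31) = (75625/36)*(-31) = -2344375/36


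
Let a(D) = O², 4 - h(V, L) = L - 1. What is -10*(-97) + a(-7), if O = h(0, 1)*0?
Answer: 970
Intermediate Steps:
h(V, L) = 5 - L (h(V, L) = 4 - (L - 1) = 4 - (-1 + L) = 4 + (1 - L) = 5 - L)
O = 0 (O = (5 - 1*1)*0 = (5 - 1)*0 = 4*0 = 0)
a(D) = 0 (a(D) = 0² = 0)
-10*(-97) + a(-7) = -10*(-97) + 0 = 970 + 0 = 970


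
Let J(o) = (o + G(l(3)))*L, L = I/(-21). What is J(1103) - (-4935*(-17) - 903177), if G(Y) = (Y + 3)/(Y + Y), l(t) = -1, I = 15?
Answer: 5729464/7 ≈ 8.1850e+5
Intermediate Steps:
G(Y) = (3 + Y)/(2*Y) (G(Y) = (3 + Y)/((2*Y)) = (3 + Y)*(1/(2*Y)) = (3 + Y)/(2*Y))
L = -5/7 (L = 15/(-21) = 15*(-1/21) = -5/7 ≈ -0.71429)
J(o) = 5/7 - 5*o/7 (J(o) = (o + (1/2)*(3 - 1)/(-1))*(-5/7) = (o + (1/2)*(-1)*2)*(-5/7) = (o - 1)*(-5/7) = (-1 + o)*(-5/7) = 5/7 - 5*o/7)
J(1103) - (-4935*(-17) - 903177) = (5/7 - 5/7*1103) - (-4935*(-17) - 903177) = (5/7 - 5515/7) - (83895 - 903177) = -5510/7 - 1*(-819282) = -5510/7 + 819282 = 5729464/7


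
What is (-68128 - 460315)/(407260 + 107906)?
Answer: -528443/515166 ≈ -1.0258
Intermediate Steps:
(-68128 - 460315)/(407260 + 107906) = -528443/515166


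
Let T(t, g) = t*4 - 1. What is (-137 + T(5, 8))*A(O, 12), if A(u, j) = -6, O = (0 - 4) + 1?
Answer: 708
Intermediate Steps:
T(t, g) = -1 + 4*t (T(t, g) = 4*t - 1 = -1 + 4*t)
O = -3 (O = -4 + 1 = -3)
(-137 + T(5, 8))*A(O, 12) = (-137 + (-1 + 4*5))*(-6) = (-137 + (-1 + 20))*(-6) = (-137 + 19)*(-6) = -118*(-6) = 708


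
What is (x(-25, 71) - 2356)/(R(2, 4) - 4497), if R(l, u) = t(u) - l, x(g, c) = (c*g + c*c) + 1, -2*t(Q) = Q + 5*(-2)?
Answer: -911/4496 ≈ -0.20262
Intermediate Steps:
t(Q) = 5 - Q/2 (t(Q) = -(Q + 5*(-2))/2 = -(Q - 10)/2 = -(-10 + Q)/2 = 5 - Q/2)
x(g, c) = 1 + c**2 + c*g (x(g, c) = (c*g + c**2) + 1 = (c**2 + c*g) + 1 = 1 + c**2 + c*g)
R(l, u) = 5 - l - u/2 (R(l, u) = (5 - u/2) - l = 5 - l - u/2)
(x(-25, 71) - 2356)/(R(2, 4) - 4497) = ((1 + 71**2 + 71*(-25)) - 2356)/((5 - 1*2 - 1/2*4) - 4497) = ((1 + 5041 - 1775) - 2356)/((5 - 2 - 2) - 4497) = (3267 - 2356)/(1 - 4497) = 911/(-4496) = 911*(-1/4496) = -911/4496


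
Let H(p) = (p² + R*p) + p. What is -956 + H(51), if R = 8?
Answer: 2104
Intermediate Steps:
H(p) = p² + 9*p (H(p) = (p² + 8*p) + p = p² + 9*p)
-956 + H(51) = -956 + 51*(9 + 51) = -956 + 51*60 = -956 + 3060 = 2104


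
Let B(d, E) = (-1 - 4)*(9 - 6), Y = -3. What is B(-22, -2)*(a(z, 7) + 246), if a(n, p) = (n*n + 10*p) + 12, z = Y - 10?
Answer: -7455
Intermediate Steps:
z = -13 (z = -3 - 10 = -13)
a(n, p) = 12 + n² + 10*p (a(n, p) = (n² + 10*p) + 12 = 12 + n² + 10*p)
B(d, E) = -15 (B(d, E) = -5*3 = -15)
B(-22, -2)*(a(z, 7) + 246) = -15*((12 + (-13)² + 10*7) + 246) = -15*((12 + 169 + 70) + 246) = -15*(251 + 246) = -15*497 = -7455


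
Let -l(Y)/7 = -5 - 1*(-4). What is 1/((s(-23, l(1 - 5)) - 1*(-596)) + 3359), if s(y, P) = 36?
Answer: 1/3991 ≈ 0.00025056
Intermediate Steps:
l(Y) = 7 (l(Y) = -7*(-5 - 1*(-4)) = -7*(-5 + 4) = -7*(-1) = 7)
1/((s(-23, l(1 - 5)) - 1*(-596)) + 3359) = 1/((36 - 1*(-596)) + 3359) = 1/((36 + 596) + 3359) = 1/(632 + 3359) = 1/3991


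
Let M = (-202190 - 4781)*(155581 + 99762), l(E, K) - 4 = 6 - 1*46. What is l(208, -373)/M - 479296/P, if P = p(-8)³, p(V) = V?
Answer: 395783135841205/422788768424 ≈ 936.13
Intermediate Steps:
l(E, K) = -36 (l(E, K) = 4 + (6 - 1*46) = 4 + (6 - 46) = 4 - 40 = -36)
M = -52848596053 (M = -206971*255343 = -52848596053)
P = -512 (P = (-8)³ = -512)
l(208, -373)/M - 479296/P = -36/(-52848596053) - 479296/(-512) = -36*(-1/52848596053) - 479296*(-1/512) = 36/52848596053 + 7489/8 = 395783135841205/422788768424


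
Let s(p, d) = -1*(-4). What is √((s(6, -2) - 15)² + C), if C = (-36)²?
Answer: √1417 ≈ 37.643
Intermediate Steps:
s(p, d) = 4
C = 1296
√((s(6, -2) - 15)² + C) = √((4 - 15)² + 1296) = √((-11)² + 1296) = √(121 + 1296) = √1417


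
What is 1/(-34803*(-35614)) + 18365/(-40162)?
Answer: -5690735185292/12444939118701 ≈ -0.45727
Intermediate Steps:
1/(-34803*(-35614)) + 18365/(-40162) = -1/34803*(-1/35614) + 18365*(-1/40162) = 1/1239474042 - 18365/40162 = -5690735185292/12444939118701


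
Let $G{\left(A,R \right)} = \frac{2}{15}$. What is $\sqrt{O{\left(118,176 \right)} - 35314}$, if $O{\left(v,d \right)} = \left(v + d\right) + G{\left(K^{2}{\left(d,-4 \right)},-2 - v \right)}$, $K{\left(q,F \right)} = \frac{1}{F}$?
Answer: $\frac{i \sqrt{7879470}}{15} \approx 187.14 i$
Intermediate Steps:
$G{\left(A,R \right)} = \frac{2}{15}$ ($G{\left(A,R \right)} = 2 \cdot \frac{1}{15} = \frac{2}{15}$)
$O{\left(v,d \right)} = \frac{2}{15} + d + v$ ($O{\left(v,d \right)} = \left(v + d\right) + \frac{2}{15} = \left(d + v\right) + \frac{2}{15} = \frac{2}{15} + d + v$)
$\sqrt{O{\left(118,176 \right)} - 35314} = \sqrt{\left(\frac{2}{15} + 176 + 118\right) - 35314} = \sqrt{\frac{4412}{15} - 35314} = \sqrt{- \frac{525298}{15}} = \frac{i \sqrt{7879470}}{15}$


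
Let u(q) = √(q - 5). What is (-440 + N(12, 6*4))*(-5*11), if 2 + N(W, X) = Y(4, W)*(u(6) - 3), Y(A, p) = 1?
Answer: 24420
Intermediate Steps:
u(q) = √(-5 + q)
N(W, X) = -4 (N(W, X) = -2 + 1*(√(-5 + 6) - 3) = -2 + 1*(√1 - 3) = -2 + 1*(1 - 3) = -2 + 1*(-2) = -2 - 2 = -4)
(-440 + N(12, 6*4))*(-5*11) = (-440 - 4)*(-5*11) = -444*(-55) = 24420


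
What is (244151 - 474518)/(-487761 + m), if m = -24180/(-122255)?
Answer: 1877567839/3975413125 ≈ 0.47229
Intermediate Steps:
m = 4836/24451 (m = -24180*(-1/122255) = 4836/24451 ≈ 0.19778)
(244151 - 474518)/(-487761 + m) = (244151 - 474518)/(-487761 + 4836/24451) = -230367/(-11926239375/24451) = -230367*(-24451/11926239375) = 1877567839/3975413125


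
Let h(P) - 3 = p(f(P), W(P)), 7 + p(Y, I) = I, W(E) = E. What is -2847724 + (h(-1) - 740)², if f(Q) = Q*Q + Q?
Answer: -2292699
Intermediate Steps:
f(Q) = Q + Q² (f(Q) = Q² + Q = Q + Q²)
p(Y, I) = -7 + I
h(P) = -4 + P (h(P) = 3 + (-7 + P) = -4 + P)
-2847724 + (h(-1) - 740)² = -2847724 + ((-4 - 1) - 740)² = -2847724 + (-5 - 740)² = -2847724 + (-745)² = -2847724 + 555025 = -2292699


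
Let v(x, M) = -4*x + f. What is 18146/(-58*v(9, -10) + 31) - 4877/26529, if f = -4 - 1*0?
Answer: 469929407/62369679 ≈ 7.5346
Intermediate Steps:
f = -4 (f = -4 + 0 = -4)
v(x, M) = -4 - 4*x (v(x, M) = -4*x - 4 = -4 - 4*x)
18146/(-58*v(9, -10) + 31) - 4877/26529 = 18146/(-58*(-4 - 4*9) + 31) - 4877/26529 = 18146/(-58*(-4 - 36) + 31) - 4877*1/26529 = 18146/(-58*(-40) + 31) - 4877/26529 = 18146/(2320 + 31) - 4877/26529 = 18146/2351 - 4877/26529 = 469929407/62369679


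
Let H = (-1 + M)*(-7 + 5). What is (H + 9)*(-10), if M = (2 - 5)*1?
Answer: -170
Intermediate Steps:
M = -3 (M = -3*1 = -3)
H = 8 (H = (-1 - 3)*(-7 + 5) = -4*(-2) = 8)
(H + 9)*(-10) = (8 + 9)*(-10) = 17*(-10) = -170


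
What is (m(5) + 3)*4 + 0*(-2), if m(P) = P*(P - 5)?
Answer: 12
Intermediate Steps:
m(P) = P*(-5 + P)
(m(5) + 3)*4 + 0*(-2) = (5*(-5 + 5) + 3)*4 + 0*(-2) = (5*0 + 3)*4 + 0 = (0 + 3)*4 + 0 = 3*4 + 0 = 12 + 0 = 12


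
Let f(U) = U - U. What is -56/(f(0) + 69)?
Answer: -56/69 ≈ -0.81159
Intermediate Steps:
f(U) = 0
-56/(f(0) + 69) = -56/(0 + 69) = -56/69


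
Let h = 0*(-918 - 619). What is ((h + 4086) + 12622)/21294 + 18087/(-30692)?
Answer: 63828679/326777724 ≈ 0.19533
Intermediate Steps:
h = 0 (h = 0*(-1537) = 0)
((h + 4086) + 12622)/21294 + 18087/(-30692) = ((0 + 4086) + 12622)/21294 + 18087/(-30692) = (4086 + 12622)*(1/21294) + 18087*(-1/30692) = 16708*(1/21294) - 18087/30692 = 8354/10647 - 18087/30692 = 63828679/326777724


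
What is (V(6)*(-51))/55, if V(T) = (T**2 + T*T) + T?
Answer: -3978/55 ≈ -72.327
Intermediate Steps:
V(T) = T + 2*T**2 (V(T) = (T**2 + T**2) + T = 2*T**2 + T = T + 2*T**2)
(V(6)*(-51))/55 = ((6*(1 + 2*6))*(-51))/55 = ((6*(1 + 12))*(-51))*(1/55) = ((6*13)*(-51))*(1/55) = (78*(-51))*(1/55) = -3978*1/55 = -3978/55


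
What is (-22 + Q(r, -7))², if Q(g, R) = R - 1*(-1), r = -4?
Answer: 784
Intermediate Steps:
Q(g, R) = 1 + R (Q(g, R) = R + 1 = 1 + R)
(-22 + Q(r, -7))² = (-22 + (1 - 7))² = (-22 - 6)² = (-28)² = 784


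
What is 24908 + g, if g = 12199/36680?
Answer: 913637639/36680 ≈ 24908.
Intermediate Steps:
g = 12199/36680 (g = 12199*(1/36680) = 12199/36680 ≈ 0.33258)
24908 + g = 24908 + 12199/36680 = 913637639/36680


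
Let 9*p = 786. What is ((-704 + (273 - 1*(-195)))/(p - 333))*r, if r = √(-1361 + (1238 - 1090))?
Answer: 708*I*√1213/737 ≈ 33.458*I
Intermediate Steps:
p = 262/3 (p = (⅑)*786 = 262/3 ≈ 87.333)
r = I*√1213 (r = √(-1361 + 148) = √(-1213) = I*√1213 ≈ 34.828*I)
((-704 + (273 - 1*(-195)))/(p - 333))*r = ((-704 + (273 - 1*(-195)))/(262/3 - 333))*(I*√1213) = ((-704 + (273 + 195))/(-737/3))*(I*√1213) = ((-704 + 468)*(-3/737))*(I*√1213) = (-236*(-3/737))*(I*√1213) = 708*(I*√1213)/737 = 708*I*√1213/737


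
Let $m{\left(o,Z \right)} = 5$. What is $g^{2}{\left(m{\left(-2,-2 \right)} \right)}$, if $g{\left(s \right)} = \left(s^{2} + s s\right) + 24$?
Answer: $5476$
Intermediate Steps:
$g{\left(s \right)} = 24 + 2 s^{2}$ ($g{\left(s \right)} = \left(s^{2} + s^{2}\right) + 24 = 2 s^{2} + 24 = 24 + 2 s^{2}$)
$g^{2}{\left(m{\left(-2,-2 \right)} \right)} = \left(24 + 2 \cdot 5^{2}\right)^{2} = \left(24 + 2 \cdot 25\right)^{2} = \left(24 + 50\right)^{2} = 74^{2} = 5476$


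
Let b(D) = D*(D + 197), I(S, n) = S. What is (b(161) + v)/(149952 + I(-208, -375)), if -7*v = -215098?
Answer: 154641/262052 ≈ 0.59012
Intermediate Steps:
v = 215098/7 (v = -⅐*(-215098) = 215098/7 ≈ 30728.)
b(D) = D*(197 + D)
(b(161) + v)/(149952 + I(-208, -375)) = (161*(197 + 161) + 215098/7)/(149952 - 208) = (161*358 + 215098/7)/149744 = (57638 + 215098/7)*(1/149744) = (618564/7)*(1/149744) = 154641/262052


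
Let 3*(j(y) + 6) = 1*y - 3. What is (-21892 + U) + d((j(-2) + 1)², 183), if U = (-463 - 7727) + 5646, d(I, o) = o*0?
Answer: -24436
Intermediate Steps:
j(y) = -7 + y/3 (j(y) = -6 + (1*y - 3)/3 = -6 + (y - 3)/3 = -6 + (-3 + y)/3 = -6 + (-1 + y/3) = -7 + y/3)
d(I, o) = 0
U = -2544 (U = -8190 + 5646 = -2544)
(-21892 + U) + d((j(-2) + 1)², 183) = (-21892 - 2544) + 0 = -24436 + 0 = -24436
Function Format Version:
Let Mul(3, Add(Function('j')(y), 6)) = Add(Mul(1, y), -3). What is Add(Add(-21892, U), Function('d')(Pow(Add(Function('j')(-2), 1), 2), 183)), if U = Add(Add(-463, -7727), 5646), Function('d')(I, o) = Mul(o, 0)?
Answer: -24436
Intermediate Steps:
Function('j')(y) = Add(-7, Mul(Rational(1, 3), y)) (Function('j')(y) = Add(-6, Mul(Rational(1, 3), Add(Mul(1, y), -3))) = Add(-6, Mul(Rational(1, 3), Add(y, -3))) = Add(-6, Mul(Rational(1, 3), Add(-3, y))) = Add(-6, Add(-1, Mul(Rational(1, 3), y))) = Add(-7, Mul(Rational(1, 3), y)))
Function('d')(I, o) = 0
U = -2544 (U = Add(-8190, 5646) = -2544)
Add(Add(-21892, U), Function('d')(Pow(Add(Function('j')(-2), 1), 2), 183)) = Add(Add(-21892, -2544), 0) = Add(-24436, 0) = -24436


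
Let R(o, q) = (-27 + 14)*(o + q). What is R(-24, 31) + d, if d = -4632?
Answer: -4723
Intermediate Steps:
R(o, q) = -13*o - 13*q (R(o, q) = -13*(o + q) = -13*o - 13*q)
R(-24, 31) + d = (-13*(-24) - 13*31) - 4632 = (312 - 403) - 4632 = -91 - 4632 = -4723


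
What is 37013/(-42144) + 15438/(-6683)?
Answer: -897976951/281648352 ≈ -3.1883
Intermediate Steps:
37013/(-42144) + 15438/(-6683) = 37013*(-1/42144) + 15438*(-1/6683) = -37013/42144 - 15438/6683 = -897976951/281648352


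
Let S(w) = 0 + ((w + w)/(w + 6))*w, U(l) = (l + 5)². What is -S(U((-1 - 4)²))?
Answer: -270000/151 ≈ -1788.1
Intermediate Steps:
U(l) = (5 + l)²
S(w) = 2*w²/(6 + w) (S(w) = 0 + ((2*w)/(6 + w))*w = 0 + (2*w/(6 + w))*w = 0 + 2*w²/(6 + w) = 2*w²/(6 + w))
-S(U((-1 - 4)²)) = -2*((5 + (-1 - 4)²)²)²/(6 + (5 + (-1 - 4)²)²) = -2*((5 + (-5)²)²)²/(6 + (5 + (-5)²)²) = -2*((5 + 25)²)²/(6 + (5 + 25)²) = -2*(30²)²/(6 + 30²) = -2*900²/(6 + 900) = -2*810000/906 = -1*270000/151 = -270000/151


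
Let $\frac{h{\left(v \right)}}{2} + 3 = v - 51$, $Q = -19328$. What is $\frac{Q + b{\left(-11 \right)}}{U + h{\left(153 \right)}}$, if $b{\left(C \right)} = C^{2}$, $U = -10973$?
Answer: $\frac{19207}{10775} \approx 1.7826$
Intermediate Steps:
$h{\left(v \right)} = -108 + 2 v$ ($h{\left(v \right)} = -6 + 2 \left(v - 51\right) = -6 + 2 \left(-51 + v\right) = -6 + \left(-102 + 2 v\right) = -108 + 2 v$)
$\frac{Q + b{\left(-11 \right)}}{U + h{\left(153 \right)}} = \frac{-19328 + \left(-11\right)^{2}}{-10973 + \left(-108 + 2 \cdot 153\right)} = \frac{-19328 + 121}{-10973 + \left(-108 + 306\right)} = - \frac{19207}{-10973 + 198} = - \frac{19207}{-10775} = \left(-19207\right) \left(- \frac{1}{10775}\right) = \frac{19207}{10775}$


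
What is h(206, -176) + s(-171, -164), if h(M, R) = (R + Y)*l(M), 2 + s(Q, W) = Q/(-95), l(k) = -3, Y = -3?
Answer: 2684/5 ≈ 536.80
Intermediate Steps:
s(Q, W) = -2 - Q/95 (s(Q, W) = -2 + Q/(-95) = -2 + Q*(-1/95) = -2 - Q/95)
h(M, R) = 9 - 3*R (h(M, R) = (R - 3)*(-3) = (-3 + R)*(-3) = 9 - 3*R)
h(206, -176) + s(-171, -164) = (9 - 3*(-176)) + (-2 - 1/95*(-171)) = (9 + 528) + (-2 + 9/5) = 537 - 1/5 = 2684/5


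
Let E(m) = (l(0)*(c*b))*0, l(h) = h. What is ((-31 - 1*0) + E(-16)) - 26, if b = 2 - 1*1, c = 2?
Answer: -57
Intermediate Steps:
b = 1 (b = 2 - 1 = 1)
E(m) = 0 (E(m) = (0*(2*1))*0 = (0*2)*0 = 0*0 = 0)
((-31 - 1*0) + E(-16)) - 26 = ((-31 - 1*0) + 0) - 26 = ((-31 + 0) + 0) - 26 = (-31 + 0) - 26 = -31 - 26 = -57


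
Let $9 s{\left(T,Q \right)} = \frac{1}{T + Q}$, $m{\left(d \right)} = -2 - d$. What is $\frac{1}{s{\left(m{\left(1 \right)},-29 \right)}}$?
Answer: $-288$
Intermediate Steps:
$s{\left(T,Q \right)} = \frac{1}{9 \left(Q + T\right)}$ ($s{\left(T,Q \right)} = \frac{1}{9 \left(T + Q\right)} = \frac{1}{9 \left(Q + T\right)}$)
$\frac{1}{s{\left(m{\left(1 \right)},-29 \right)}} = \frac{1}{\frac{1}{9} \frac{1}{-29 - 3}} = \frac{1}{\frac{1}{9} \frac{1}{-32}} = \frac{1}{\frac{1}{9} \left(- \frac{1}{32}\right)} = \frac{1}{- \frac{1}{288}} = -288$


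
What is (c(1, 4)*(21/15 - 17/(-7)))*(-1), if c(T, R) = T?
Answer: -134/35 ≈ -3.8286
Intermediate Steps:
(c(1, 4)*(21/15 - 17/(-7)))*(-1) = (1*(21/15 - 17/(-7)))*(-1) = (1*(21*(1/15) - 17*(-⅐)))*(-1) = (1*(7/5 + 17/7))*(-1) = (1*(134/35))*(-1) = (134/35)*(-1) = -134/35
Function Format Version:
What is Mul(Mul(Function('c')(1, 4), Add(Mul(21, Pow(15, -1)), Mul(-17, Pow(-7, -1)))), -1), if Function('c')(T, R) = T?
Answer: Rational(-134, 35) ≈ -3.8286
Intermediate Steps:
Mul(Mul(Function('c')(1, 4), Add(Mul(21, Pow(15, -1)), Mul(-17, Pow(-7, -1)))), -1) = Mul(Mul(1, Add(Mul(21, Pow(15, -1)), Mul(-17, Pow(-7, -1)))), -1) = Mul(Mul(1, Add(Mul(21, Rational(1, 15)), Mul(-17, Rational(-1, 7)))), -1) = Mul(Mul(1, Add(Rational(7, 5), Rational(17, 7))), -1) = Mul(Mul(1, Rational(134, 35)), -1) = Mul(Rational(134, 35), -1) = Rational(-134, 35)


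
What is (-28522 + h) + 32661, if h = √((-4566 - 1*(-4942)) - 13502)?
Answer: 4139 + I*√13126 ≈ 4139.0 + 114.57*I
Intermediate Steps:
h = I*√13126 (h = √((-4566 + 4942) - 13502) = √(376 - 13502) = √(-13126) = I*√13126 ≈ 114.57*I)
(-28522 + h) + 32661 = (-28522 + I*√13126) + 32661 = 4139 + I*√13126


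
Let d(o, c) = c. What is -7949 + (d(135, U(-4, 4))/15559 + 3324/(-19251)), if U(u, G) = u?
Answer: -793662141787/99842103 ≈ -7949.2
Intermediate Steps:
-7949 + (d(135, U(-4, 4))/15559 + 3324/(-19251)) = -7949 + (-4/15559 + 3324/(-19251)) = -7949 + (-4*1/15559 + 3324*(-1/19251)) = -7949 + (-4/15559 - 1108/6417) = -7949 - 17265040/99842103 = -793662141787/99842103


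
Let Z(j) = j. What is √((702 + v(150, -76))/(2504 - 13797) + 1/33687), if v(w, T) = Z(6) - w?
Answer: I*√794080805708047/126809097 ≈ 0.22222*I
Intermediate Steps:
v(w, T) = 6 - w
√((702 + v(150, -76))/(2504 - 13797) + 1/33687) = √((702 + (6 - 1*150))/(2504 - 13797) + 1/33687) = √((702 + (6 - 150))/(-11293) + 1/33687) = √((702 - 144)*(-1/11293) + 1/33687) = √(558*(-1/11293) + 1/33687) = √(-558/11293 + 1/33687) = √(-18786053/380427291) = I*√794080805708047/126809097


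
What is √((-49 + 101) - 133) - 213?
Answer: -213 + 9*I ≈ -213.0 + 9.0*I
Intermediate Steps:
√((-49 + 101) - 133) - 213 = √(52 - 133) - 213 = √(-81) - 213 = 9*I - 213 = -213 + 9*I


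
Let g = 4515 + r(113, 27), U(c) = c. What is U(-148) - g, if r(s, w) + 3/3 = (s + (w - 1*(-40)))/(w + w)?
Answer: -13996/3 ≈ -4665.3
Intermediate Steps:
r(s, w) = -1 + (40 + s + w)/(2*w) (r(s, w) = -1 + (s + (w - 1*(-40)))/(w + w) = -1 + (s + (w + 40))/((2*w)) = -1 + (s + (40 + w))*(1/(2*w)) = -1 + (40 + s + w)*(1/(2*w)) = -1 + (40 + s + w)/(2*w))
g = 13552/3 (g = 4515 + (½)*(40 + 113 - 1*27)/27 = 4515 + (½)*(1/27)*(40 + 113 - 27) = 4515 + (½)*(1/27)*126 = 4515 + 7/3 = 13552/3 ≈ 4517.3)
U(-148) - g = -148 - 1*13552/3 = -148 - 13552/3 = -13996/3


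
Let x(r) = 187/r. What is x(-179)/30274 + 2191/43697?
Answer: 11864958447/236796053062 ≈ 0.050106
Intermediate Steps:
x(-179)/30274 + 2191/43697 = (187/(-179))/30274 + 2191/43697 = (187*(-1/179))*(1/30274) + 2191*(1/43697) = -187/179*1/30274 + 2191/43697 = -187/5419046 + 2191/43697 = 11864958447/236796053062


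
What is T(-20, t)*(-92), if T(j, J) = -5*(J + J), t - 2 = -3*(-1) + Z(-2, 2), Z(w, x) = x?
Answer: 6440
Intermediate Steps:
t = 7 (t = 2 + (-3*(-1) + 2) = 2 + (3 + 2) = 2 + 5 = 7)
T(j, J) = -10*J
T(-20, t)*(-92) = -10*7*(-92) = -70*(-92) = 6440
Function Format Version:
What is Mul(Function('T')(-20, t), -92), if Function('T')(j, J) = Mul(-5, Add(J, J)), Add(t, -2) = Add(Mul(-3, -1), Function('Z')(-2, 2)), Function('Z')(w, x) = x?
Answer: 6440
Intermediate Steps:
t = 7 (t = Add(2, Add(Mul(-3, -1), 2)) = Add(2, Add(3, 2)) = Add(2, 5) = 7)
Function('T')(j, J) = Mul(-10, J) (Function('T')(j, J) = Mul(-5, Mul(2, J)) = Mul(-10, J))
Mul(Function('T')(-20, t), -92) = Mul(Mul(-10, 7), -92) = Mul(-70, -92) = 6440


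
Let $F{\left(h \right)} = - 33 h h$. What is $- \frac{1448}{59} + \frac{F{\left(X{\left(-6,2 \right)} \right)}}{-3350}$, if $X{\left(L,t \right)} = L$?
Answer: $- \frac{2390354}{98825} \approx -24.188$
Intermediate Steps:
$F{\left(h \right)} = - 33 h^{2}$
$- \frac{1448}{59} + \frac{F{\left(X{\left(-6,2 \right)} \right)}}{-3350} = - \frac{1448}{59} + \frac{\left(-33\right) \left(-6\right)^{2}}{-3350} = \left(-1448\right) \frac{1}{59} + \left(-33\right) 36 \left(- \frac{1}{3350}\right) = - \frac{1448}{59} - - \frac{594}{1675} = - \frac{1448}{59} + \frac{594}{1675} = - \frac{2390354}{98825}$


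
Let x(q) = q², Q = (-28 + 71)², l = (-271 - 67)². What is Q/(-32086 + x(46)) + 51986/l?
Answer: 168347908/427986585 ≈ 0.39335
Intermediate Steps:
l = 114244 (l = (-338)² = 114244)
Q = 1849 (Q = 43² = 1849)
Q/(-32086 + x(46)) + 51986/l = 1849/(-32086 + 46²) + 51986/114244 = 1849/(-32086 + 2116) + 51986*(1/114244) = 1849/(-29970) + 25993/57122 = 1849*(-1/29970) + 25993/57122 = -1849/29970 + 25993/57122 = 168347908/427986585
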